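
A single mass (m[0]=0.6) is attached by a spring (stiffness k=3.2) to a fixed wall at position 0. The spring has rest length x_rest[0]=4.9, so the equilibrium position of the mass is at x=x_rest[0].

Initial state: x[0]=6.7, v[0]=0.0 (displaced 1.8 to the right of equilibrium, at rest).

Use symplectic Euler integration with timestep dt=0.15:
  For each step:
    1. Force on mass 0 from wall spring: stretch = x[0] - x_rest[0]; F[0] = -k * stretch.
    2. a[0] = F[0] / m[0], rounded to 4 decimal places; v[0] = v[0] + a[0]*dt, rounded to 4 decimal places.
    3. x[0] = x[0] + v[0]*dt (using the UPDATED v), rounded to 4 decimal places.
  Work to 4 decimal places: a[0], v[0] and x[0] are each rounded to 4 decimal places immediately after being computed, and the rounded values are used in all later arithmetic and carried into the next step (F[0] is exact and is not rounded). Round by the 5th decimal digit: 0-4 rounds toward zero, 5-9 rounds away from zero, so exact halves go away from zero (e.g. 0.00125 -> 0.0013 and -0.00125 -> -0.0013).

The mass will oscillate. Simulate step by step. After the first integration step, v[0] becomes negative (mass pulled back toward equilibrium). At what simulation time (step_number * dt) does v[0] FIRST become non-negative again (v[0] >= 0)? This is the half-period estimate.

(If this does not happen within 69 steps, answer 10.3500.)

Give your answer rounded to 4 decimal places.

Answer: 1.5000

Derivation:
Step 0: x=[6.7000] v=[0.0000]
Step 1: x=[6.4840] v=[-1.4400]
Step 2: x=[6.0779] v=[-2.7072]
Step 3: x=[5.5305] v=[-3.6495]
Step 4: x=[4.9074] v=[-4.1539]
Step 5: x=[4.2834] v=[-4.1598]
Step 6: x=[3.7334] v=[-3.6665]
Step 7: x=[3.3234] v=[-2.7332]
Step 8: x=[3.1026] v=[-1.4719]
Step 9: x=[3.0975] v=[-0.0340]
Step 10: x=[3.3087] v=[1.4080]
First v>=0 after going negative at step 10, time=1.5000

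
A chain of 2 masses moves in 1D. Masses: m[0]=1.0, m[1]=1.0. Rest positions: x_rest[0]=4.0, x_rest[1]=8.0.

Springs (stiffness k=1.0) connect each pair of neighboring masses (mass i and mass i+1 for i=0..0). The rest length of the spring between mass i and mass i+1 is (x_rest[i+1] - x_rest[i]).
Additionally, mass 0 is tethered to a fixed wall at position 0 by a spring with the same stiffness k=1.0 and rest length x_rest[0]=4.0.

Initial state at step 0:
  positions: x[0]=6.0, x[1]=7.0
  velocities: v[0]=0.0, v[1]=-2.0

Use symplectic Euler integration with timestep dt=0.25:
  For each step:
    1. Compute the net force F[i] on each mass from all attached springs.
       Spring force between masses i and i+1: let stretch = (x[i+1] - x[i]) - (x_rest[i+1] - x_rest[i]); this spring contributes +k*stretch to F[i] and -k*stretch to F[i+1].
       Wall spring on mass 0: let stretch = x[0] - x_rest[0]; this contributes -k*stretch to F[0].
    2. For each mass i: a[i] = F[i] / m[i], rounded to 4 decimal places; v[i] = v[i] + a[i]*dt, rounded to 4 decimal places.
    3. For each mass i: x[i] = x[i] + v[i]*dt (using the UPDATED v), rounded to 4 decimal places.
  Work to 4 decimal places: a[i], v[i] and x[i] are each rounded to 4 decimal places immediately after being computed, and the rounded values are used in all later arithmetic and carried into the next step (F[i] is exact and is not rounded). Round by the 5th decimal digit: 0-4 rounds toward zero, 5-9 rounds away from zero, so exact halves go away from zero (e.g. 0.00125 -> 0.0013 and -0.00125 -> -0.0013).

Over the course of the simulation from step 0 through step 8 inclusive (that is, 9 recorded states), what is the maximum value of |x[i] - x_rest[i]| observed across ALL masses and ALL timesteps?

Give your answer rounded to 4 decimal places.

Step 0: x=[6.0000 7.0000] v=[0.0000 -2.0000]
Step 1: x=[5.6875 6.6875] v=[-1.2500 -1.2500]
Step 2: x=[5.0820 6.5625] v=[-2.4219 -0.5000]
Step 3: x=[4.2514 6.5950] v=[-3.3223 0.1299]
Step 4: x=[3.3016 6.7310] v=[-3.7993 0.5440]
Step 5: x=[2.3598 6.9027] v=[-3.7674 0.6867]
Step 6: x=[1.5544 7.0405] v=[-3.2216 0.5510]
Step 7: x=[0.9947 7.0854] v=[-2.2387 0.1795]
Step 8: x=[0.7535 6.9996] v=[-0.9647 -0.3432]
Max displacement = 3.2465

Answer: 3.2465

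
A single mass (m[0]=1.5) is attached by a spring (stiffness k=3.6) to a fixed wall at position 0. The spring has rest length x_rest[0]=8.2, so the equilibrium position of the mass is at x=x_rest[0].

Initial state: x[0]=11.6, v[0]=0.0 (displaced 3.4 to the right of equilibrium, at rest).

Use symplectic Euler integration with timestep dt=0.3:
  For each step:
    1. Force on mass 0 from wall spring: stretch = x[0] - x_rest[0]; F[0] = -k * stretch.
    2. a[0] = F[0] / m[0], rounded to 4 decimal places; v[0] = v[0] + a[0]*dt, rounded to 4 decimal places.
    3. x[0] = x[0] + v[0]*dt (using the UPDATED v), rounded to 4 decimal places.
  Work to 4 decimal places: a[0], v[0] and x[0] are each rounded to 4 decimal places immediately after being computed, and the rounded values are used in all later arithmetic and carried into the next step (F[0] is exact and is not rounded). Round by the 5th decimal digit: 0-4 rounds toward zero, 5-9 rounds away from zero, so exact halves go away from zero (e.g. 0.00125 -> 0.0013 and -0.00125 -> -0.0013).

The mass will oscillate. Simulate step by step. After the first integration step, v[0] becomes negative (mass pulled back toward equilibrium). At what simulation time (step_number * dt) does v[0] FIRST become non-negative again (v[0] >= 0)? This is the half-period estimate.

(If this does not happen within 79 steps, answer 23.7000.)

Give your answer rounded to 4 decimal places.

Step 0: x=[11.6000] v=[0.0000]
Step 1: x=[10.8656] v=[-2.4480]
Step 2: x=[9.5554] v=[-4.3672]
Step 3: x=[7.9525] v=[-5.3431]
Step 4: x=[6.4030] v=[-5.1649]
Step 5: x=[5.2417] v=[-3.8711]
Step 6: x=[4.7194] v=[-1.7411]
Step 7: x=[4.9489] v=[0.7649]
First v>=0 after going negative at step 7, time=2.1000

Answer: 2.1000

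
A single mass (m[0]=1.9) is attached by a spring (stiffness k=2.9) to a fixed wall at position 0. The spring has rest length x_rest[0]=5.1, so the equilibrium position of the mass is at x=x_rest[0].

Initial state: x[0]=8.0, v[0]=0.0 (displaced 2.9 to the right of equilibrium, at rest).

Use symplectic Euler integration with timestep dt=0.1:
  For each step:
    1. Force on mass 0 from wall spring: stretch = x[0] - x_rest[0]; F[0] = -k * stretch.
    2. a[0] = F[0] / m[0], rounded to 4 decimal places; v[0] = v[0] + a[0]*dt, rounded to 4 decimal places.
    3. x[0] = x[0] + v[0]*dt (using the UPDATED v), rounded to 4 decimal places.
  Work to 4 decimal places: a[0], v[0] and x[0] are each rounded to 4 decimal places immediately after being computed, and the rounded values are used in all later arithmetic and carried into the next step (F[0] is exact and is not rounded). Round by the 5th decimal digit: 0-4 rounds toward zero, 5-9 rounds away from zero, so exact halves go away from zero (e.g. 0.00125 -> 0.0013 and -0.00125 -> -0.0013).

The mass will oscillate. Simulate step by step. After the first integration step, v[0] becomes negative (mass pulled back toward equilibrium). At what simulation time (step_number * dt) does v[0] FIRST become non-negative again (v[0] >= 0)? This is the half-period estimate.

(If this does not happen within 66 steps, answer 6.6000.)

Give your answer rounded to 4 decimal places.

Step 0: x=[8.0000] v=[0.0000]
Step 1: x=[7.9557] v=[-0.4426]
Step 2: x=[7.8679] v=[-0.8785]
Step 3: x=[7.7378] v=[-1.3010]
Step 4: x=[7.5674] v=[-1.7036]
Step 5: x=[7.3594] v=[-2.0802]
Step 6: x=[7.1169] v=[-2.4251]
Step 7: x=[6.8436] v=[-2.7329]
Step 8: x=[6.5437] v=[-2.9990]
Step 9: x=[6.2218] v=[-3.2194]
Step 10: x=[5.8827] v=[-3.3906]
Step 11: x=[5.5317] v=[-3.5101]
Step 12: x=[5.1741] v=[-3.5760]
Step 13: x=[4.8154] v=[-3.5873]
Step 14: x=[4.4610] v=[-3.5439]
Step 15: x=[4.1164] v=[-3.4464]
Step 16: x=[3.7868] v=[-3.2963]
Step 17: x=[3.4772] v=[-3.0959]
Step 18: x=[3.1924] v=[-2.8482]
Step 19: x=[2.9367] v=[-2.5570]
Step 20: x=[2.7140] v=[-2.2268]
Step 21: x=[2.5277] v=[-1.8626]
Step 22: x=[2.3807] v=[-1.4700]
Step 23: x=[2.2752] v=[-1.0550]
Step 24: x=[2.2128] v=[-0.6239]
Step 25: x=[2.1945] v=[-0.1832]
Step 26: x=[2.2205] v=[0.2603]
First v>=0 after going negative at step 26, time=2.6000

Answer: 2.6000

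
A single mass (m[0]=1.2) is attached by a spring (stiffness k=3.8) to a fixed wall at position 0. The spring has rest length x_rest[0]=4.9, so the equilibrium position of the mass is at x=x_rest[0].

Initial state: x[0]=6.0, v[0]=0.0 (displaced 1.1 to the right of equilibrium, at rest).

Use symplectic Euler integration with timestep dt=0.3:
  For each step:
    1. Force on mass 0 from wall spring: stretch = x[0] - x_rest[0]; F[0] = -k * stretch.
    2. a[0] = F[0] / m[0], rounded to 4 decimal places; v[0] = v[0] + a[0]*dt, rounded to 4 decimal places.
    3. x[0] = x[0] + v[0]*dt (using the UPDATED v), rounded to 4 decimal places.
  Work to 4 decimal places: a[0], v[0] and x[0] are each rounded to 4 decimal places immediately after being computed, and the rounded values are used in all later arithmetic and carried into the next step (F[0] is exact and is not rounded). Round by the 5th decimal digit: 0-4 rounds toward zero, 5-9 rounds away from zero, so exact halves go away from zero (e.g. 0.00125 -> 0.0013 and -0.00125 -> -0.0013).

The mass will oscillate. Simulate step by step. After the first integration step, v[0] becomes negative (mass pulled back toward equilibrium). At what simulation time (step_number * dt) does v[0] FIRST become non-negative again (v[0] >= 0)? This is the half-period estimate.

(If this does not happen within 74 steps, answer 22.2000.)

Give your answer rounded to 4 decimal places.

Step 0: x=[6.0000] v=[0.0000]
Step 1: x=[5.6865] v=[-1.0450]
Step 2: x=[5.1488] v=[-1.7922]
Step 3: x=[4.5402] v=[-2.0286]
Step 4: x=[4.0342] v=[-1.6868]
Step 5: x=[3.7749] v=[-0.8643]
Step 6: x=[3.8363] v=[0.2045]
First v>=0 after going negative at step 6, time=1.8000

Answer: 1.8000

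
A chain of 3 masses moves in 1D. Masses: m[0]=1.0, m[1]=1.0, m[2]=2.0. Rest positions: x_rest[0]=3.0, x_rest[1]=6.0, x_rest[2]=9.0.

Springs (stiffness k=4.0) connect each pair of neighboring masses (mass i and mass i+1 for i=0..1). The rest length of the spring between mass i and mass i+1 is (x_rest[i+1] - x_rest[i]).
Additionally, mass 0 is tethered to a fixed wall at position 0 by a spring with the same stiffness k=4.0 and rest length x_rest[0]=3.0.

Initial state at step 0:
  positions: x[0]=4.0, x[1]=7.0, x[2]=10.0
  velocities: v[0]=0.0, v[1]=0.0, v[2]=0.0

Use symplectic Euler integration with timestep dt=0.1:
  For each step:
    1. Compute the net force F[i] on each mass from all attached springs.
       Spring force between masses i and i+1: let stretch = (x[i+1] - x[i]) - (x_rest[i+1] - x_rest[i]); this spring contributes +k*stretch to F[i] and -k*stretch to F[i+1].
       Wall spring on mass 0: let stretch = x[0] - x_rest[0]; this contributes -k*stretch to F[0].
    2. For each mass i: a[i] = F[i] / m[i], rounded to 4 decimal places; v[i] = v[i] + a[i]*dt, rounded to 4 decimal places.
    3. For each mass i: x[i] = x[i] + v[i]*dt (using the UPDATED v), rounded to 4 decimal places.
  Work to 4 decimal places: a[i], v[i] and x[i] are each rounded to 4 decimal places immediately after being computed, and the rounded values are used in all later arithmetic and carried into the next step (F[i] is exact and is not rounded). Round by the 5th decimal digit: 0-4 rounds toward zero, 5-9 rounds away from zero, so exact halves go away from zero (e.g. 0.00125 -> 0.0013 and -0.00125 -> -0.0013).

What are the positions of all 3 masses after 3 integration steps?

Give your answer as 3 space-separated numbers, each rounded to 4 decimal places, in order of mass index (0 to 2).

Answer: 3.7757 6.9923 10.0000

Derivation:
Step 0: x=[4.0000 7.0000 10.0000] v=[0.0000 0.0000 0.0000]
Step 1: x=[3.9600 7.0000 10.0000] v=[-0.4000 0.0000 0.0000]
Step 2: x=[3.8832 6.9984 10.0000] v=[-0.7680 -0.0160 0.0000]
Step 3: x=[3.7757 6.9923 10.0000] v=[-1.0752 -0.0614 -0.0003]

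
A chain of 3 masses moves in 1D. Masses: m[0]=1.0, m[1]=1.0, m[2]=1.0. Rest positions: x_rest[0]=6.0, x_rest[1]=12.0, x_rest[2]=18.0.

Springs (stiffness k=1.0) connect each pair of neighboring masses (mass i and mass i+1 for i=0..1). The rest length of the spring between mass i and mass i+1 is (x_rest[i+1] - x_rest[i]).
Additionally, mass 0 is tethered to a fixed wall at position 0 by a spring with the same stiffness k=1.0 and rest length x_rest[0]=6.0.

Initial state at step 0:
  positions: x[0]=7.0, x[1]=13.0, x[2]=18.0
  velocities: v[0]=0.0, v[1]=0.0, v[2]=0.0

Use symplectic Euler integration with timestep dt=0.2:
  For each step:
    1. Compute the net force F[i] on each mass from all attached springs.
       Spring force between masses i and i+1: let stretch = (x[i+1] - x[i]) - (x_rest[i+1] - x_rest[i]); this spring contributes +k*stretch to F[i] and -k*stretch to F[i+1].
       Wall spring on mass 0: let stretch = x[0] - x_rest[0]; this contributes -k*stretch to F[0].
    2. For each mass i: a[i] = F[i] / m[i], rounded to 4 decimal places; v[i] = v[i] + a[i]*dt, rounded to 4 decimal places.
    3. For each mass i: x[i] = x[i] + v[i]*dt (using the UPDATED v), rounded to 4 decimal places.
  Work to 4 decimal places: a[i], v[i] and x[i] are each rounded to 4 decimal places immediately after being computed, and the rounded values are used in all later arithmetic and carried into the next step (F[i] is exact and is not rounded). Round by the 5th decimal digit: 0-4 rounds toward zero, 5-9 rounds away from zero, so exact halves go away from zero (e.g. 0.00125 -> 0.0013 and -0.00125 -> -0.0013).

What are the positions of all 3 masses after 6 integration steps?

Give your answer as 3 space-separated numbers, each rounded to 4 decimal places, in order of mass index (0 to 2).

Answer: 6.2715 12.3587 18.6365

Derivation:
Step 0: x=[7.0000 13.0000 18.0000] v=[0.0000 0.0000 0.0000]
Step 1: x=[6.9600 12.9600 18.0400] v=[-0.2000 -0.2000 0.2000]
Step 2: x=[6.8816 12.8832 18.1168] v=[-0.3920 -0.3840 0.3840]
Step 3: x=[6.7680 12.7757 18.2243] v=[-0.5680 -0.5376 0.5373]
Step 4: x=[6.6240 12.6458 18.3538] v=[-0.7201 -0.6494 0.6476]
Step 5: x=[6.4559 12.5034 18.4950] v=[-0.8405 -0.7122 0.7060]
Step 6: x=[6.2715 12.3587 18.6365] v=[-0.9222 -0.7234 0.7077]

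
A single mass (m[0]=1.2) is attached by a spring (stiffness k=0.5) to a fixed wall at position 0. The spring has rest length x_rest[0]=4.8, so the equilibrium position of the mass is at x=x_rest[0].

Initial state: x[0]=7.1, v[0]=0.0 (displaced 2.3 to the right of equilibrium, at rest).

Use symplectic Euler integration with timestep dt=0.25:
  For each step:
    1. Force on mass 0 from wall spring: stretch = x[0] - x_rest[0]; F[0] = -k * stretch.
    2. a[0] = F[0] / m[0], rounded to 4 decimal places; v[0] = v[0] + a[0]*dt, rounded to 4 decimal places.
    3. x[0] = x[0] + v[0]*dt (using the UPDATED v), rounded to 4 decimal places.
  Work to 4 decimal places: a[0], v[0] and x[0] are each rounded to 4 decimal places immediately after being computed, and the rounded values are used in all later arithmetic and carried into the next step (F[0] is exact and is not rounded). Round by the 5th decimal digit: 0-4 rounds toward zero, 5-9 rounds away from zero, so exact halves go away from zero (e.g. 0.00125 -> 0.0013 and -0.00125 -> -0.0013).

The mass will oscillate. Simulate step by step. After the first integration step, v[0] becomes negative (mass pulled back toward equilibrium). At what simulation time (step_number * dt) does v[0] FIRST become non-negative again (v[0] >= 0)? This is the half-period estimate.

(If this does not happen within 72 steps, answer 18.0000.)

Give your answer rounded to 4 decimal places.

Answer: 5.0000

Derivation:
Step 0: x=[7.1000] v=[0.0000]
Step 1: x=[7.0401] v=[-0.2396]
Step 2: x=[6.9219] v=[-0.4730]
Step 3: x=[6.7484] v=[-0.6940]
Step 4: x=[6.5242] v=[-0.8970]
Step 5: x=[6.2551] v=[-1.0766]
Step 6: x=[5.9481] v=[-1.2282]
Step 7: x=[5.6112] v=[-1.3478]
Step 8: x=[5.2531] v=[-1.4323]
Step 9: x=[4.8832] v=[-1.4795]
Step 10: x=[4.5112] v=[-1.4882]
Step 11: x=[4.1467] v=[-1.4581]
Step 12: x=[3.7992] v=[-1.3901]
Step 13: x=[3.4777] v=[-1.2859]
Step 14: x=[3.1907] v=[-1.1482]
Step 15: x=[2.9456] v=[-0.9806]
Step 16: x=[2.7488] v=[-0.7874]
Step 17: x=[2.6054] v=[-0.5737]
Step 18: x=[2.5191] v=[-0.3451]
Step 19: x=[2.4922] v=[-0.1075]
Step 20: x=[2.5254] v=[0.1329]
First v>=0 after going negative at step 20, time=5.0000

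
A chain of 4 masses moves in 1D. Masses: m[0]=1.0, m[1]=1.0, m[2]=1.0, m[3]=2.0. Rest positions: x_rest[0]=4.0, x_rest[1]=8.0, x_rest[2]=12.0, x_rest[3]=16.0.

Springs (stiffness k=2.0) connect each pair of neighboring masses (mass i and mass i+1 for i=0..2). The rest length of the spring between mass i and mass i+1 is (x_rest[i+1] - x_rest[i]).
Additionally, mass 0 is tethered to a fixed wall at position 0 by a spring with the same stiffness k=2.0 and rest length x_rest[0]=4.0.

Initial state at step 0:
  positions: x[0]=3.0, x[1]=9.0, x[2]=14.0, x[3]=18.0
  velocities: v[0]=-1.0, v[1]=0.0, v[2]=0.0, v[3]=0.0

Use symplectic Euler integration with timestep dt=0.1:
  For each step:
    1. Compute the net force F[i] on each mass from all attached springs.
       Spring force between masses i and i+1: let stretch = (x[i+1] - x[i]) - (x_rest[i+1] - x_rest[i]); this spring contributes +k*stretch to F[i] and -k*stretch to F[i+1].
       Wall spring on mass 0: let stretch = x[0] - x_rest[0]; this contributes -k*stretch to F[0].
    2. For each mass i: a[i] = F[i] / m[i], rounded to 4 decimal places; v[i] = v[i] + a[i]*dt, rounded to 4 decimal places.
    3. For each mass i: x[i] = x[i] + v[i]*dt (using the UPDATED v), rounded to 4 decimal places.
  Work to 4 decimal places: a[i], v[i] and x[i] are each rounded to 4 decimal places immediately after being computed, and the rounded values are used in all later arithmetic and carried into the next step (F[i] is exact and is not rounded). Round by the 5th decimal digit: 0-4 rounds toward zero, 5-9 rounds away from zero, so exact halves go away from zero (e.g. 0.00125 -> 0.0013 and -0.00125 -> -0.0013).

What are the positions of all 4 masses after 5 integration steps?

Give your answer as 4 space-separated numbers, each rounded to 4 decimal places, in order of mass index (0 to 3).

Answer: 3.3818 8.7162 13.7136 17.9931

Derivation:
Step 0: x=[3.0000 9.0000 14.0000 18.0000] v=[-1.0000 0.0000 0.0000 0.0000]
Step 1: x=[2.9600 8.9800 13.9800 18.0000] v=[-0.4000 -0.2000 -0.2000 0.0000]
Step 2: x=[2.9812 8.9396 13.9404 17.9998] v=[0.2120 -0.4040 -0.3960 -0.0020]
Step 3: x=[3.0619 8.8801 13.8820 17.9990] v=[0.8074 -0.5955 -0.5843 -0.0079]
Step 4: x=[3.1978 8.8042 13.8059 17.9970] v=[1.3587 -0.7588 -0.7613 -0.0196]
Step 5: x=[3.3818 8.7162 13.7136 17.9931] v=[1.8404 -0.8797 -0.9234 -0.0387]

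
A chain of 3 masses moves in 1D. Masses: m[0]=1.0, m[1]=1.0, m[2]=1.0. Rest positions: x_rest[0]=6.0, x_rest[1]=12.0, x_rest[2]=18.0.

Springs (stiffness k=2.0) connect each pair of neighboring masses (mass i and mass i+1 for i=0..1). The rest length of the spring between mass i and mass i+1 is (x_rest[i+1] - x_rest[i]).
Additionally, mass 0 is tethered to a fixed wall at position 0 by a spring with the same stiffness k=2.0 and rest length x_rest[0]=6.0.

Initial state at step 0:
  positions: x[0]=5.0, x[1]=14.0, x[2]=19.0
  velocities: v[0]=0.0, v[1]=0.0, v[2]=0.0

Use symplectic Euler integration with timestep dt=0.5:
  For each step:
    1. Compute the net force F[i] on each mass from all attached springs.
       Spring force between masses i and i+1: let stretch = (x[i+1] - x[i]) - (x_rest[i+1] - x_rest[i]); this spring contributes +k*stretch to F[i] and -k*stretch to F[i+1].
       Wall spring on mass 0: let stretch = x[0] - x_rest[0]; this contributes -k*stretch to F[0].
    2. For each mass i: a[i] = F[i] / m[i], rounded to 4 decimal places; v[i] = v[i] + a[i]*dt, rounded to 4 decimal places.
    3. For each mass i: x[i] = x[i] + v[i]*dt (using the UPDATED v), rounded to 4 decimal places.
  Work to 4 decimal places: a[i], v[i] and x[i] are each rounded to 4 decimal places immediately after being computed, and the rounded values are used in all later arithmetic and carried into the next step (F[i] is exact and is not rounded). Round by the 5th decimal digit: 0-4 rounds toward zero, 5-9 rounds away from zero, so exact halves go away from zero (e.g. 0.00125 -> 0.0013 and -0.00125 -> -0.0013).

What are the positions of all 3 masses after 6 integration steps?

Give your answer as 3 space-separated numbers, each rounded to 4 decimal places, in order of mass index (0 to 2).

Answer: 6.4375 9.8282 18.5313

Derivation:
Step 0: x=[5.0000 14.0000 19.0000] v=[0.0000 0.0000 0.0000]
Step 1: x=[7.0000 12.0000 19.5000] v=[4.0000 -4.0000 1.0000]
Step 2: x=[8.0000 11.2500 19.2500] v=[2.0000 -1.5000 -0.5000]
Step 3: x=[6.6250 12.8750 18.0000] v=[-2.7500 3.2500 -2.5000]
Step 4: x=[5.0625 13.9375 17.1875] v=[-3.1250 2.1250 -1.6250]
Step 5: x=[5.4063 12.1875 17.7500] v=[0.6875 -3.5000 1.1250]
Step 6: x=[6.4375 9.8282 18.5313] v=[2.0624 -4.7187 1.5625]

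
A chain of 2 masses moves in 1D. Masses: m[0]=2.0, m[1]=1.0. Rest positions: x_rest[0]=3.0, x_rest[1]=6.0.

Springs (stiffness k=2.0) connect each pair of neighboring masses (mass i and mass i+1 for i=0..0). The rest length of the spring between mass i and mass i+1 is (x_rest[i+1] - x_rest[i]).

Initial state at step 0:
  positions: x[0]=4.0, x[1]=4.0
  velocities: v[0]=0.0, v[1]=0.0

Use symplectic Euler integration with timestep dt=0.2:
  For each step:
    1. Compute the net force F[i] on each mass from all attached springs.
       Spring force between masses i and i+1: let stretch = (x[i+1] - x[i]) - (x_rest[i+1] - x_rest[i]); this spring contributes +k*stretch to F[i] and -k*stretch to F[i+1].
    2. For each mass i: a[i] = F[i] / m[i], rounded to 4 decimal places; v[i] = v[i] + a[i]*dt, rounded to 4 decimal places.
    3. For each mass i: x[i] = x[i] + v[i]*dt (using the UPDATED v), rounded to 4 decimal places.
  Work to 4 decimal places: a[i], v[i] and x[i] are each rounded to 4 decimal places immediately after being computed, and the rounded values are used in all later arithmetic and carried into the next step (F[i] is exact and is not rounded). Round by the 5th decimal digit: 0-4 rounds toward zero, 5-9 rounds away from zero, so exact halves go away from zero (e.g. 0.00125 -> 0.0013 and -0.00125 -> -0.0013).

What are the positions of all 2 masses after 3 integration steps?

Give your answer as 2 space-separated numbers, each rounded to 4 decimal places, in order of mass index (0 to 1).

Step 0: x=[4.0000 4.0000] v=[0.0000 0.0000]
Step 1: x=[3.8800 4.2400] v=[-0.6000 1.2000]
Step 2: x=[3.6544 4.6912] v=[-1.1280 2.2560]
Step 3: x=[3.3503 5.2995] v=[-1.5206 3.0413]

Answer: 3.3503 5.2995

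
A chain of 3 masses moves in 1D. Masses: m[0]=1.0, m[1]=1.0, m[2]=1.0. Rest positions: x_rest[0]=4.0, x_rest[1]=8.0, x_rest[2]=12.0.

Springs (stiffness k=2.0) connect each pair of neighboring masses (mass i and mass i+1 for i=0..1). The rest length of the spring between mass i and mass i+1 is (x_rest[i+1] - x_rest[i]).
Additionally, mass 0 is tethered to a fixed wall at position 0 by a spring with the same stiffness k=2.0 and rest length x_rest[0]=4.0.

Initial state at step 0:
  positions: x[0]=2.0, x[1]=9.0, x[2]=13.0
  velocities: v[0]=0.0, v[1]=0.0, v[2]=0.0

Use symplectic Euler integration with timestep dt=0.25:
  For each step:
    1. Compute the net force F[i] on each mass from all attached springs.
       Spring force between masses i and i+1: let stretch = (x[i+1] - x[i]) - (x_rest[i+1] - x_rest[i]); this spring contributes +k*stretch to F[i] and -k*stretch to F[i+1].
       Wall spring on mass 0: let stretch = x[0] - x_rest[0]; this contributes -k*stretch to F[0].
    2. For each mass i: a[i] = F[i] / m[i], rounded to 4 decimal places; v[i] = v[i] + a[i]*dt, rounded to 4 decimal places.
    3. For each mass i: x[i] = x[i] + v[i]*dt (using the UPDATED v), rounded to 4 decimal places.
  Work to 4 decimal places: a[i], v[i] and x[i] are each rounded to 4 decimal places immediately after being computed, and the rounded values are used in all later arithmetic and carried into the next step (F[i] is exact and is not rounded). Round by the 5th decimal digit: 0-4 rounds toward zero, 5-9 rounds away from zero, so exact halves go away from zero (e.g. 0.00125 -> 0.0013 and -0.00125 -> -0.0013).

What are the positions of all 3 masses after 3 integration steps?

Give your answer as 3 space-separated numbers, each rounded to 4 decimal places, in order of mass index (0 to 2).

Answer: 4.8067 7.5352 12.7930

Derivation:
Step 0: x=[2.0000 9.0000 13.0000] v=[0.0000 0.0000 0.0000]
Step 1: x=[2.6250 8.6250 13.0000] v=[2.5000 -1.5000 0.0000]
Step 2: x=[3.6719 8.0469 12.9531] v=[4.1875 -2.3125 -0.1875]
Step 3: x=[4.8067 7.5352 12.7930] v=[4.5391 -2.0469 -0.6406]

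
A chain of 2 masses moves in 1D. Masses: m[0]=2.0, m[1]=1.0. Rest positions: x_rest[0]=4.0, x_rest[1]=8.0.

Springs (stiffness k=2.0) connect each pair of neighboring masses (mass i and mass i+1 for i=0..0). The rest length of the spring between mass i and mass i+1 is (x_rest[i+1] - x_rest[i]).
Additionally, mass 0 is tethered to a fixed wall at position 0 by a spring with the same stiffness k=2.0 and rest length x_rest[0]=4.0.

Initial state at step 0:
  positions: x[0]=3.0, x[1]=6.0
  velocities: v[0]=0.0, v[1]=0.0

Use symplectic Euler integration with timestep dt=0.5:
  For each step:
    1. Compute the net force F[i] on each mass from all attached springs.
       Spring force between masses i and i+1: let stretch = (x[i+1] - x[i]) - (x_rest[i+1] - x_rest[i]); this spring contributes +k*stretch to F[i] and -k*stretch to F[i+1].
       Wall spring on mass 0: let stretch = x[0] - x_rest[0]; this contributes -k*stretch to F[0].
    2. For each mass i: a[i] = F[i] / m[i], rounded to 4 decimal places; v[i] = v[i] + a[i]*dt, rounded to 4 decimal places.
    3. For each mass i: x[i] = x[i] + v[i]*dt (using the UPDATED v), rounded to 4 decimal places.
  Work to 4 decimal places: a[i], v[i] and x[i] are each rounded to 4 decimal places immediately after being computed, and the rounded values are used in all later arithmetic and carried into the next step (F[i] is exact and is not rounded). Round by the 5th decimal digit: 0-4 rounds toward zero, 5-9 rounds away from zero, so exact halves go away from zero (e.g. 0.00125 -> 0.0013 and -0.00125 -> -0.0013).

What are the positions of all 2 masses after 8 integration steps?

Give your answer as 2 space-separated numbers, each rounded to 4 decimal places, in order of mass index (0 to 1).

Step 0: x=[3.0000 6.0000] v=[0.0000 0.0000]
Step 1: x=[3.0000 6.5000] v=[0.0000 1.0000]
Step 2: x=[3.1250 7.2500] v=[0.2500 1.5000]
Step 3: x=[3.5000 7.9375] v=[0.7500 1.3750]
Step 4: x=[4.1094 8.4063] v=[1.2188 0.9375]
Step 5: x=[4.7657 8.7266] v=[1.3126 0.6406]
Step 6: x=[5.2208 9.0665] v=[0.9102 0.6797]
Step 7: x=[5.3322 9.4835] v=[0.2227 0.8340]
Step 8: x=[5.1483 9.8249] v=[-0.3678 0.6827]

Answer: 5.1483 9.8249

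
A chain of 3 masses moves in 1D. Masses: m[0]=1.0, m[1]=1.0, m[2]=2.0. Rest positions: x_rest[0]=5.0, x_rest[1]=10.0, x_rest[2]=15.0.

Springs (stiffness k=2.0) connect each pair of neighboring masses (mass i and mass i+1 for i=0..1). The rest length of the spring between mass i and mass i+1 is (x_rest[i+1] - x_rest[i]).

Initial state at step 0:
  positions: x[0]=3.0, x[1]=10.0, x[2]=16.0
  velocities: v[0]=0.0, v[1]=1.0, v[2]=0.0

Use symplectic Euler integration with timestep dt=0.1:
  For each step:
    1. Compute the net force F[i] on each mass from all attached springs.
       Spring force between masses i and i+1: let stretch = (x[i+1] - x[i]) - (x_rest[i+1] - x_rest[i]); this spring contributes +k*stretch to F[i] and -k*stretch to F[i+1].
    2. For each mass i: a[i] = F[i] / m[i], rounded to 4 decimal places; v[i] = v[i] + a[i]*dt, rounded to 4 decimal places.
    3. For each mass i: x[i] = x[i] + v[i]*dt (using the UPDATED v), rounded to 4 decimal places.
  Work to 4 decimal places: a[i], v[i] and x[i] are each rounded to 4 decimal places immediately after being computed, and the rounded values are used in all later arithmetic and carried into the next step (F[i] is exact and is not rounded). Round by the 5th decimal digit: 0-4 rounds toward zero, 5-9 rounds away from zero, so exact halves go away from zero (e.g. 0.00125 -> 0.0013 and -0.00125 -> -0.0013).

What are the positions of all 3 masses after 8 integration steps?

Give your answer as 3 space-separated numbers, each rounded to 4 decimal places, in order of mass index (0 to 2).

Step 0: x=[3.0000 10.0000 16.0000] v=[0.0000 1.0000 0.0000]
Step 1: x=[3.0400 10.0800 15.9900] v=[0.4000 0.8000 -0.1000]
Step 2: x=[3.1208 10.1374 15.9709] v=[0.8080 0.5740 -0.1910]
Step 3: x=[3.2419 10.1711 15.9435] v=[1.2113 0.3374 -0.2744]
Step 4: x=[3.4016 10.1817 15.9083] v=[1.5971 0.1060 -0.3516]
Step 5: x=[3.5969 10.1712 15.8659] v=[1.9531 -0.1047 -0.4243]
Step 6: x=[3.8237 10.1431 15.8165] v=[2.2680 -0.2806 -0.4938]
Step 7: x=[4.0769 10.1021 15.7604] v=[2.5319 -0.4098 -0.5611]
Step 8: x=[4.3506 10.0538 15.6977] v=[2.7369 -0.4832 -0.6269]

Answer: 4.3506 10.0538 15.6977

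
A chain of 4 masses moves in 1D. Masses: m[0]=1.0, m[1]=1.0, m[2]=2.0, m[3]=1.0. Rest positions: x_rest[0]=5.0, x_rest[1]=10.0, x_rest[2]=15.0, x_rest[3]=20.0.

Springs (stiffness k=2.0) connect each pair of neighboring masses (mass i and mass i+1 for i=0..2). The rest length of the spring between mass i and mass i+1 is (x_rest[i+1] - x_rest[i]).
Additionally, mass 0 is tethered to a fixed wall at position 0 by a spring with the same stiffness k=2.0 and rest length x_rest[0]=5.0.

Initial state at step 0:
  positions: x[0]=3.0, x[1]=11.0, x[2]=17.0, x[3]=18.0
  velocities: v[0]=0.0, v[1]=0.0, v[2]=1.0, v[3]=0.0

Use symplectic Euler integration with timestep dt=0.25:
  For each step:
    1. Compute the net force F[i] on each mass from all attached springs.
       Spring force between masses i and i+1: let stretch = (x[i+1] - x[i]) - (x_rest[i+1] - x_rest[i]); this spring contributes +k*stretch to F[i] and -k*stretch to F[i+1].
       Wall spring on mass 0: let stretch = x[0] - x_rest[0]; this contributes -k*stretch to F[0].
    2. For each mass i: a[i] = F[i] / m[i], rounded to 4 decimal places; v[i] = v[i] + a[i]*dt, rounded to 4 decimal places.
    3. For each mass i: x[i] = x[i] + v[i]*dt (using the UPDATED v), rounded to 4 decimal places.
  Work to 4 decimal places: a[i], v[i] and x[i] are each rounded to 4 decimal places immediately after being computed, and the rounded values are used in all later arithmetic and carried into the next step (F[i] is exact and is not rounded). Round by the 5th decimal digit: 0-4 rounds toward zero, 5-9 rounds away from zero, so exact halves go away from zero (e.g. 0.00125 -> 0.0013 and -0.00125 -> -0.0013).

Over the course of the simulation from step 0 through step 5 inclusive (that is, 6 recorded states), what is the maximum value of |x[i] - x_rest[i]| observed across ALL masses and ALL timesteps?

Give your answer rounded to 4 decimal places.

Step 0: x=[3.0000 11.0000 17.0000 18.0000] v=[0.0000 0.0000 1.0000 0.0000]
Step 1: x=[3.6250 10.7500 16.9375 18.5000] v=[2.5000 -1.0000 -0.2500 2.0000]
Step 2: x=[4.6875 10.3828 16.5859 19.4297] v=[4.2500 -1.4688 -1.4063 3.7188]
Step 3: x=[5.8760 10.0791 16.0244 20.6289] v=[4.7539 -1.2149 -2.2461 4.7969]
Step 4: x=[6.8554 9.9932 15.3791 21.8776] v=[3.9175 -0.3438 -2.5813 4.9947]
Step 5: x=[7.3701 10.1883 14.8033 22.9390] v=[2.0587 0.7803 -2.3032 4.2455]
Max displacement = 2.9390

Answer: 2.9390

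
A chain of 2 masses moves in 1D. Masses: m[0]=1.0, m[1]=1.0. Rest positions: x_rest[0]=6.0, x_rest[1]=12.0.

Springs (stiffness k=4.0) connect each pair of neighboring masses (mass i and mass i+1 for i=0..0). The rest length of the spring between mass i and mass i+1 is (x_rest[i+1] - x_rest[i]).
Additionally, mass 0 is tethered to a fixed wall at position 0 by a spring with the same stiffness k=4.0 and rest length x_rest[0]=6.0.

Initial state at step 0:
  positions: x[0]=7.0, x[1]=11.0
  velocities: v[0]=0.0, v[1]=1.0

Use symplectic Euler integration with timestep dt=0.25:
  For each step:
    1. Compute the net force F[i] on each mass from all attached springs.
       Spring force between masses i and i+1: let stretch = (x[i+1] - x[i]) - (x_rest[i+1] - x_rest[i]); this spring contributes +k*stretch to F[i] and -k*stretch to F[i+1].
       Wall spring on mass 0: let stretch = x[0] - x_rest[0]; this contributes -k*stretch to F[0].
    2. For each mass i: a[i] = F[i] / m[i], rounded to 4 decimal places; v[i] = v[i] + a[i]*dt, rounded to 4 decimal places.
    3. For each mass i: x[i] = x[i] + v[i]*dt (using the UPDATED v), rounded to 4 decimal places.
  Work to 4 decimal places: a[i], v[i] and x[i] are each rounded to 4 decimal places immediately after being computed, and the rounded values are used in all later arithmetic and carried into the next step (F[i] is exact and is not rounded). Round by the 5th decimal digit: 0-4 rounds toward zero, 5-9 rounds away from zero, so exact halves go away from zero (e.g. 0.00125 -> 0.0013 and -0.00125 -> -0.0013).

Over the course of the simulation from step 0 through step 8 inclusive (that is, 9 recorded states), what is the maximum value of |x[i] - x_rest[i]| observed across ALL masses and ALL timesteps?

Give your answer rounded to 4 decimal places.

Answer: 1.7662

Derivation:
Step 0: x=[7.0000 11.0000] v=[0.0000 1.0000]
Step 1: x=[6.2500 11.7500] v=[-3.0000 3.0000]
Step 2: x=[5.3125 12.6250] v=[-3.7500 3.5000]
Step 3: x=[4.8750 13.1719] v=[-1.7500 2.1875]
Step 4: x=[5.2930 13.1446] v=[1.6719 -0.1094]
Step 5: x=[6.3506 12.6544] v=[4.2305 -1.9610]
Step 6: x=[7.3965 12.0882] v=[4.1837 -2.2648]
Step 7: x=[7.7662 11.8491] v=[1.4789 -0.9565]
Step 8: x=[7.2151 12.0893] v=[-2.2044 0.9606]
Max displacement = 1.7662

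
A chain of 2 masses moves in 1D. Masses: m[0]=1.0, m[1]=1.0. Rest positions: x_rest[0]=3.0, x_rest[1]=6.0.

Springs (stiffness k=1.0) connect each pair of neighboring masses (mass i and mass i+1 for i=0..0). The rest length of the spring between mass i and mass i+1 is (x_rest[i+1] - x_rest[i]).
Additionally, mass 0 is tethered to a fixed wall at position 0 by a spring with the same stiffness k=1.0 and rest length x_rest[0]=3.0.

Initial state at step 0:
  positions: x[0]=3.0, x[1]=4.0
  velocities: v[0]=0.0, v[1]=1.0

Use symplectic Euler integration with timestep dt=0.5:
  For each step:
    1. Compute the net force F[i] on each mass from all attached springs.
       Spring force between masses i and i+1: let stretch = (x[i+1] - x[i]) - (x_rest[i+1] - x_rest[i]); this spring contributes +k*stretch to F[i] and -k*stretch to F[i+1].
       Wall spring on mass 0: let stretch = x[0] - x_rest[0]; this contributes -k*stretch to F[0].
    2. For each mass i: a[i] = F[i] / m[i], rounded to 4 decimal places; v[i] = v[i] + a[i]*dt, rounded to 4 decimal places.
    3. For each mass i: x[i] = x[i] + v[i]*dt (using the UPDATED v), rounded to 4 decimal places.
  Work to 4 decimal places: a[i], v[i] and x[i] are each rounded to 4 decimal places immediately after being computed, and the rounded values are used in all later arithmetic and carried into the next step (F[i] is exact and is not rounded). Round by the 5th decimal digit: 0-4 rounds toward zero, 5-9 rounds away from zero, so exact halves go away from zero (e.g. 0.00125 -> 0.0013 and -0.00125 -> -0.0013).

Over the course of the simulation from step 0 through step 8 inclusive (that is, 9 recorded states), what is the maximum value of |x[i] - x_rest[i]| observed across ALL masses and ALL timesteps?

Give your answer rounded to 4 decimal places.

Step 0: x=[3.0000 4.0000] v=[0.0000 1.0000]
Step 1: x=[2.5000 5.0000] v=[-1.0000 2.0000]
Step 2: x=[2.0000 6.1250] v=[-1.0000 2.2500]
Step 3: x=[2.0313 6.9688] v=[0.0625 1.6875]
Step 4: x=[2.7891 7.3282] v=[1.5156 0.7188]
Step 5: x=[3.9844 7.3028] v=[2.3906 -0.0508]
Step 6: x=[5.0132 7.1978] v=[2.0576 -0.2100]
Step 7: x=[5.3349 7.2967] v=[0.6433 0.1977]
Step 8: x=[4.8133 7.6551] v=[-1.0433 0.7168]
Max displacement = 2.3349

Answer: 2.3349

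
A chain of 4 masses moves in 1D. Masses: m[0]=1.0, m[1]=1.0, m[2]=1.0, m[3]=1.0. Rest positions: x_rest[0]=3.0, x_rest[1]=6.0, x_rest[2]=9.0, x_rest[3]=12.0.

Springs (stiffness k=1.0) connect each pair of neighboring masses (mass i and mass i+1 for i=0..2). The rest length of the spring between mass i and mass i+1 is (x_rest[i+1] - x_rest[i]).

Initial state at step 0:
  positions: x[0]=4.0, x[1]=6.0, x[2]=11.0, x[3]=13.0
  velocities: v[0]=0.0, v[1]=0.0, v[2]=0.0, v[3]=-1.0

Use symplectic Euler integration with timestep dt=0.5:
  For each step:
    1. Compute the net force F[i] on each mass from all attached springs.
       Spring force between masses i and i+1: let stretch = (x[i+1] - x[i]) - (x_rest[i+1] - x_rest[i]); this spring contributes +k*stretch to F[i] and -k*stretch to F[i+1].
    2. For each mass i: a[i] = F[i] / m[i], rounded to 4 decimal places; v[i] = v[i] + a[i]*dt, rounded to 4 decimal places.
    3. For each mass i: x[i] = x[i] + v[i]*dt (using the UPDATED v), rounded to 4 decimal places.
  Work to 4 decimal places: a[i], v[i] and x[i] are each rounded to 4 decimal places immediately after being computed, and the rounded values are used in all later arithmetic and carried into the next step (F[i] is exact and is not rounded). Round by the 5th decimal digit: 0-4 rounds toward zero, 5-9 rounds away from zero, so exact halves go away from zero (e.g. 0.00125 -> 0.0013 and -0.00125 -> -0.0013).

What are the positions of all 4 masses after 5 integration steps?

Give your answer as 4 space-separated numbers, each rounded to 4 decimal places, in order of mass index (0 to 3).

Answer: 4.3517 6.1758 9.4025 11.5704

Derivation:
Step 0: x=[4.0000 6.0000 11.0000 13.0000] v=[0.0000 0.0000 0.0000 -1.0000]
Step 1: x=[3.7500 6.7500 10.2500 12.7500] v=[-0.5000 1.5000 -1.5000 -0.5000]
Step 2: x=[3.5000 7.6250 9.2500 12.6250] v=[-0.5000 1.7500 -2.0000 -0.2500]
Step 3: x=[3.5313 7.8750 8.6875 12.4063] v=[0.0625 0.5000 -1.1250 -0.4375]
Step 4: x=[3.8985 7.2422 8.8516 12.0079] v=[0.7344 -1.2656 0.3282 -0.7969]
Step 5: x=[4.3517 6.1758 9.4025 11.5704] v=[0.9063 -2.1328 1.1017 -0.8751]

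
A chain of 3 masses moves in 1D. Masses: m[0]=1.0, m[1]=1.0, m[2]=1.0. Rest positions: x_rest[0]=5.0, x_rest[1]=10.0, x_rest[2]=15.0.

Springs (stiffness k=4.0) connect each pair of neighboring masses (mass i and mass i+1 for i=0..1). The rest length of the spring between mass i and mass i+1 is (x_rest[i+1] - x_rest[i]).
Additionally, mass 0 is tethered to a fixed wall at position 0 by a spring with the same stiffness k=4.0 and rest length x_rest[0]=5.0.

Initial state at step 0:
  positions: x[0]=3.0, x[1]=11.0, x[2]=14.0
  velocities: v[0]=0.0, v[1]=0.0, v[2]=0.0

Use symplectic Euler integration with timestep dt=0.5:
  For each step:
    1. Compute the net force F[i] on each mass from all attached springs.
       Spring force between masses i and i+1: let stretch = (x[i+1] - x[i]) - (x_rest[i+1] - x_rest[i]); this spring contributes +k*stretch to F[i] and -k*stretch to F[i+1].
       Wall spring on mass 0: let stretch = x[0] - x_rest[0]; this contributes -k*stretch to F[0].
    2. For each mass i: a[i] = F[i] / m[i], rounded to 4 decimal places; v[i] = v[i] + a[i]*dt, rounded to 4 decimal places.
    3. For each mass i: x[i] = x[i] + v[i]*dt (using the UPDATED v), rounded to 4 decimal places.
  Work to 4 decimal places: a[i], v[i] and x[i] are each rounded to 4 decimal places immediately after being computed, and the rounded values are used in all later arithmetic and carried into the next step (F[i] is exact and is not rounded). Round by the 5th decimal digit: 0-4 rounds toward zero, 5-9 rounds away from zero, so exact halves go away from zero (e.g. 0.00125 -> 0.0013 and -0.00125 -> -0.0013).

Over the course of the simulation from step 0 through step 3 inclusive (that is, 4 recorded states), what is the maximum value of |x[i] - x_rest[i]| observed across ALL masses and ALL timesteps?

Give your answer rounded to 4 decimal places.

Answer: 4.0000

Derivation:
Step 0: x=[3.0000 11.0000 14.0000] v=[0.0000 0.0000 0.0000]
Step 1: x=[8.0000 6.0000 16.0000] v=[10.0000 -10.0000 4.0000]
Step 2: x=[3.0000 13.0000 13.0000] v=[-10.0000 14.0000 -6.0000]
Step 3: x=[5.0000 10.0000 15.0000] v=[4.0000 -6.0000 4.0000]
Max displacement = 4.0000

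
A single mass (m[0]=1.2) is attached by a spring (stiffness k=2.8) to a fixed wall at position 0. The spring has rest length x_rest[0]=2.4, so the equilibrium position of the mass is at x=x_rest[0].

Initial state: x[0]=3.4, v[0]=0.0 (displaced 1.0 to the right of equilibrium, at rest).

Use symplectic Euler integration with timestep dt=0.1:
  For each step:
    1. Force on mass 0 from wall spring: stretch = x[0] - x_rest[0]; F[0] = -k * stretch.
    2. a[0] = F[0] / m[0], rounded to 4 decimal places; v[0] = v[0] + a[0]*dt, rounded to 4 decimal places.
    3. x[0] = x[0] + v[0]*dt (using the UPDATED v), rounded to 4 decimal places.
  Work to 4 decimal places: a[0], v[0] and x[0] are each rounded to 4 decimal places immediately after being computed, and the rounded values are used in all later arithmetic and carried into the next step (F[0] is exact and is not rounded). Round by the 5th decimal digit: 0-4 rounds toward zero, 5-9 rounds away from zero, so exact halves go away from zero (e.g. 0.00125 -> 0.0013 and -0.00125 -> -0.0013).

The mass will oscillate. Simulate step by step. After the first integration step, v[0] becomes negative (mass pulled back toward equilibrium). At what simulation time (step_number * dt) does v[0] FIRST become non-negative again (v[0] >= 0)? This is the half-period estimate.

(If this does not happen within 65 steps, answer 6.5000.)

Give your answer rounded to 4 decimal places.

Answer: 2.1000

Derivation:
Step 0: x=[3.4000] v=[0.0000]
Step 1: x=[3.3767] v=[-0.2333]
Step 2: x=[3.3306] v=[-0.4612]
Step 3: x=[3.2628] v=[-0.6783]
Step 4: x=[3.1748] v=[-0.8796]
Step 5: x=[3.0688] v=[-1.0604]
Step 6: x=[2.9472] v=[-1.2165]
Step 7: x=[2.8128] v=[-1.3442]
Step 8: x=[2.6688] v=[-1.4405]
Step 9: x=[2.5185] v=[-1.5032]
Step 10: x=[2.3654] v=[-1.5309]
Step 11: x=[2.2131] v=[-1.5228]
Step 12: x=[2.0652] v=[-1.4792]
Step 13: x=[1.9251] v=[-1.4011]
Step 14: x=[1.7961] v=[-1.2903]
Step 15: x=[1.6812] v=[-1.1494]
Step 16: x=[1.5830] v=[-0.9817]
Step 17: x=[1.5039] v=[-0.7911]
Step 18: x=[1.4457] v=[-0.5820]
Step 19: x=[1.4098] v=[-0.3593]
Step 20: x=[1.3970] v=[-0.1283]
Step 21: x=[1.4076] v=[0.1057]
First v>=0 after going negative at step 21, time=2.1000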